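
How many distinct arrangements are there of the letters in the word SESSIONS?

1680

The 8 letters of SESSIONS have repeats: S appearing 4 times.
Dividing 8! = 40320 by 4! = 24 for the repeated letters gives 1680.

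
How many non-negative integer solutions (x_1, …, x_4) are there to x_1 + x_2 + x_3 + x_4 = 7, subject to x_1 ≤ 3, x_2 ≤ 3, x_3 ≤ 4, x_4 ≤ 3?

Ignoring the caps, the number of non-negative solutions to x_1+…+x_4 = 7 is C(10,3) = 120.
Subtract solutions that violate a single cap (substitute x_i' = x_i − (cap_i+1)): x_1 ≥ 4 gives C(6,3) = 20; x_2 ≥ 4 gives C(6,3) = 20; x_3 ≥ 5 gives C(5,3) = 10; x_4 ≥ 4 gives C(6,3) = 20. Together 70.
No two caps can be exceeded simultaneously, so the pair terms are all 0.
By inclusion–exclusion the count is 120 − 70 + 0 = 50.

50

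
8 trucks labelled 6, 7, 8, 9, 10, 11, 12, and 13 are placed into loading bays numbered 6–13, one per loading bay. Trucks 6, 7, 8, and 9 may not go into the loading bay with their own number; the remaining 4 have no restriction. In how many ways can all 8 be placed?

24024

Let Aᵢ (for 6 ≤ i ≤ 9) be the placements that put truck i in its forbidden loading bay. Any j of these fix j positions, leaving (8−j)! ways to fill the rest, and there are C(4,j) ways to pick which j.
By inclusion–exclusion, the number of valid placements is Σ_{j=0}^{4} (−1)^j C(4,j)·(8−j)!.
Computing: 40320 − 20160 + 4320 − 480 + 24 = 24024.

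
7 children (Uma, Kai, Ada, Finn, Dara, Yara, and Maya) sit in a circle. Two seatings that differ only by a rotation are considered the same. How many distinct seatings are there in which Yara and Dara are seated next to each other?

Treat {Yara, Dara} as one unit (2 internal orders) and seat the resulting 6 units around the table: (5)! circular arrangements.
So 2 × (5)! = 2 × 120 = 240.

240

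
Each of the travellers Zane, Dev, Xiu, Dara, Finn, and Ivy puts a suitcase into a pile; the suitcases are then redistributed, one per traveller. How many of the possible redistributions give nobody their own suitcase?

265

Count assignments avoiding every fixed point. For any j of the 6 travellers fixed to their own suitcase, the other 6−j can be arranged in (6−j)! ways.
By inclusion–exclusion this is Σ_{j=0}^{6} (−1)^j C(6,j)·(6−j)!.
Computing: 720 − 720 + 360 − 120 + 30 − 6 + 1 = 265.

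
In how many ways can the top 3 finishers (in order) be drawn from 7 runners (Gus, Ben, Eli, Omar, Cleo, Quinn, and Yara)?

There are 7 choices for 1st place, 6 for 2nd, and 5 for 3rd.
That gives 7 × 6 × 5 = 210.

210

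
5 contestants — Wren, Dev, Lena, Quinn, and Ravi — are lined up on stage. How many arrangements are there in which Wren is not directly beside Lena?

There are 5! = 120 arrangements in all. If Wren and Lena are adjacent, merging them into one block gives 2·(4)! = 48 arrangements.
So 120 − 48 = 72 arrangements keep them apart.

72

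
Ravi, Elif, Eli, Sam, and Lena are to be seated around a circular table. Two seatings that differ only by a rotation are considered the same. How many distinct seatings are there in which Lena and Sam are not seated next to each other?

12

Without the restriction there are (4)! = 24 seatings.
Seatings with Lena beside Sam: treat them as a block with 2 internal orders, giving 2 × (3)! = 12.
Subtracting, 24 − 12 = 12.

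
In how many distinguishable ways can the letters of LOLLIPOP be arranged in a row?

1680

Letter multiplicities in LOLLIPOP: I×1, L×3, O×2, P×2.
So there are 8! / (3!·2!·2!) = 1680 distinguishable arrangements.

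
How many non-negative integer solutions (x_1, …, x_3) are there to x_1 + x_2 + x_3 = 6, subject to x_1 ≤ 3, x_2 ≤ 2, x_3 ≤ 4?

9

Ignoring the caps, the number of non-negative solutions to x_1+…+x_3 = 6 is C(8,2) = 28.
Subtract solutions that violate a single cap (substitute x_i' = x_i − (cap_i+1)): x_1 ≥ 4 gives C(4,2) = 6; x_2 ≥ 3 gives C(5,2) = 10; x_3 ≥ 5 gives C(3,2) = 3. Together 19.
No two caps can be exceeded simultaneously, so the pair terms are all 0.
By inclusion–exclusion the count is 28 − 19 + 0 = 9.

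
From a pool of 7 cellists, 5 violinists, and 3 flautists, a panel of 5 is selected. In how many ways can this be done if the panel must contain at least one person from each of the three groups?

With no constraint there are C(15,5) = 3003 possible selections.
Subtract selections that omit an entire group: no cellists → C(8,5) = 56; no violinists → C(10,5) = 252; no flautists → C(12,5) = 792.
Add back selections omitting two groups (i.e. drawn from a single group): C(7,5) + C(5,5) + C(3,5) = 22.
By inclusion–exclusion: 3003 − 1100 + 22 = 1925.

1925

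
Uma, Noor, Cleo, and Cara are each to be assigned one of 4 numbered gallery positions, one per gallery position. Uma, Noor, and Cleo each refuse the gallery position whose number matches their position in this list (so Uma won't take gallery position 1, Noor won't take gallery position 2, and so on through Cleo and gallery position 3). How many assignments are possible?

11

Let Aᵢ (for i ∈ {1, 2, 3}) be the placements that put person i in their forbidden gallery position. Any j of these fix j positions, leaving (4−j)! ways to fill the rest, and there are C(3,j) ways to pick which j.
By inclusion–exclusion, the number of valid placements is Σ_{j=0}^{3} (−1)^j C(3,j)·(4−j)!.
Computing: 24 − 18 + 6 − 1 = 11.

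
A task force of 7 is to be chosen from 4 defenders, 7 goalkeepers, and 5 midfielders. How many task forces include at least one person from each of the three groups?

10283

Unrestricted: C(16,7) = 11440 ways to pick any 7 of the 16.
Subtract selections that omit an entire group: no defenders → C(12,7) = 792; no goalkeepers → C(9,7) = 36; no midfielders → C(11,7) = 330.
Add back selections omitting two groups (i.e. drawn from a single group): C(4,7) + C(7,7) + C(5,7) = 1.
By inclusion–exclusion: 11440 − 1158 + 1 = 10283.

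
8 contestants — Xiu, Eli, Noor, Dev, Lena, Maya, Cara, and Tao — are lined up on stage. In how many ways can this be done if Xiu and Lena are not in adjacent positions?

There are 8! = 40320 arrangements in all. If Xiu and Lena are adjacent, merging them into one block gives 2·(7)! = 10080 arrangements.
So 40320 − 10080 = 30240 arrangements keep them apart.

30240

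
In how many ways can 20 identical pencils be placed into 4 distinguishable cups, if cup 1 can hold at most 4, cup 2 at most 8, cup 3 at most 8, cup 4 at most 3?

Ignoring the caps, the number of non-negative solutions to x_1+…+x_4 = 20 is C(23,3) = 1771.
Subtract solutions that violate a single cap (substitute x_i' = x_i − (cap_i+1)): x_1 ≥ 5 gives C(18,3) = 816; x_2 ≥ 9 gives C(14,3) = 364; x_3 ≥ 9 gives C(14,3) = 364; x_4 ≥ 4 gives C(19,3) = 969. Together 2513.
Add back pairs where two caps are both exceeded: 84 + 84 + 364 + 10 + 120 + 120 = 782.
Subtract triples: 0 + 10 + 10 + 0 = 20.
By inclusion–exclusion the count is 1771 − 2513 + 782 − 20 = 20.

20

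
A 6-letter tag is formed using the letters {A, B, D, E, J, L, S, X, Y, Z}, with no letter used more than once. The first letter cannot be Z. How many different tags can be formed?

136080

The first letter has 10−1 = 9 choices (anything except Z).
The remaining 5 letters are filled from the other 9 symbols without repetition: 9 × 8 × 7 × 6 × 5 = 15120.
Total: 9 × 15120 = 136080.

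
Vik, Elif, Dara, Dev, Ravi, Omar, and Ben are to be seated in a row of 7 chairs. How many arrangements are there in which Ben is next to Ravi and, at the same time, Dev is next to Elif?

480

Treat {Ben,Ravi} as one block (2 orders) and {Dev,Elif} as another (2 orders).
That leaves 5 units to arrange: 2 × 2 × 5! = 4 × 120 = 480.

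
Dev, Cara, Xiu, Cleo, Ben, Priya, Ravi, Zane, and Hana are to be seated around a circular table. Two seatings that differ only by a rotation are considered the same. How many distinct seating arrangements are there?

Fix one person's seat to break rotational symmetry; the remaining 8 people can be arranged in (8)! = 40320 ways.

40320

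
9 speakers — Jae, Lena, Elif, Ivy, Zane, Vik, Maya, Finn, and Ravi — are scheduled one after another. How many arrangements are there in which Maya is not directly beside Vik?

There are 9! = 362880 arrangements in all. If Maya and Vik are adjacent, merging them into one block gives 2·(8)! = 80640 arrangements.
So 362880 − 80640 = 282240 arrangements keep them apart.

282240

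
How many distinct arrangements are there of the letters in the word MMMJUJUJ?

560

Letter multiplicities in MMMJUJUJ: J×3, M×3, U×2.
The number of distinct arrangements is 8!/(3!·3!·2!) = 40320/72 = 560.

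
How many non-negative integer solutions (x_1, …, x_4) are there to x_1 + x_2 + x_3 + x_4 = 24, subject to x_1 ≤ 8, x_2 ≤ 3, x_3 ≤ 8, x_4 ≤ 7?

Ignoring the caps, the number of non-negative solutions to x_1+…+x_4 = 24 is C(27,3) = 2925.
Subtract solutions that violate a single cap (substitute x_i' = x_i − (cap_i+1)): x_1 ≥ 9 gives C(18,3) = 816; x_2 ≥ 4 gives C(23,3) = 1771; x_3 ≥ 9 gives C(18,3) = 816; x_4 ≥ 8 gives C(19,3) = 969. Together 4372.
Add back pairs where two caps are both exceeded: 364 + 84 + 120 + 364 + 455 + 120 = 1507.
Subtract triples: 10 + 20 + 0 + 20 = 50.
By inclusion–exclusion the count is 2925 − 4372 + 1507 − 50 = 10.

10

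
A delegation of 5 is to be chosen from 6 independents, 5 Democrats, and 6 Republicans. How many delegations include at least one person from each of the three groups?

4485

Unrestricted: C(17,5) = 6188 ways to pick any 5 of the 17.
Selections missing a whole group: no independents → C(11,5) = 462; no Democrats → C(12,5) = 792; no Republicans → C(11,5) = 462.
Add back selections omitting two groups (i.e. drawn from a single group): C(6,5) + C(5,5) + C(6,5) = 13.
By inclusion–exclusion: 6188 − 1716 + 13 = 4485.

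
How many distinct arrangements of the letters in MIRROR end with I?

20

With the last slot taken by I, it remains to arrange the other 5 letters (MRROR).
Those 5 letters have R appearing 3 times, giving (5)!/(3!) = 20.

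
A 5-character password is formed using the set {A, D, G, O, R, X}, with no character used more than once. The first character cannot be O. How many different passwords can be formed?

The first character has 6−1 = 5 choices (anything except O).
The remaining 4 characters are filled from the other 5 symbols without repetition: 5 × 4 × 3 × 2 = 120.
Total: 5 × 120 = 600.

600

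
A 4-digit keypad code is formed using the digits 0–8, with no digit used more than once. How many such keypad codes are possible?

3024

This is a permutation of 4 out of 9: P(9,4) = 9!/5!.
That product is 9 × 8 × 7 × 6 = 3024.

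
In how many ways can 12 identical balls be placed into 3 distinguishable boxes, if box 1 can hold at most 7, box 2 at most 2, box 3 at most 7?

By stars and bars, unrestricted non-negative solutions to x_1+…+x_3 = 12 number C(12+2,2) = 91.
Subtract solutions that violate a single cap (substitute x_i' = x_i − (cap_i+1)): x_1 ≥ 8 gives C(6,2) = 15; x_2 ≥ 3 gives C(11,2) = 55; x_3 ≥ 8 gives C(6,2) = 15. Together 85.
Add back pairs where two caps are both exceeded: 3 + 0 + 3 = 6.
By inclusion–exclusion the count is 91 − 85 + 6 = 12.

12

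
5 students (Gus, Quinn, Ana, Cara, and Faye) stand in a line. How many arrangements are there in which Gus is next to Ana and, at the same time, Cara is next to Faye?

24

Treat {Gus,Ana} as one block (2 orders) and {Cara,Faye} as another (2 orders).
That leaves 3 units to arrange: 2 × 2 × 3! = 4 × 6 = 24.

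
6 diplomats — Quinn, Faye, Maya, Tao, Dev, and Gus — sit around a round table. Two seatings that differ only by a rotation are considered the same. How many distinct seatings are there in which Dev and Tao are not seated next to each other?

72

All circular seatings of 6 people number (5)! = 120.
Seatings with Dev beside Tao: treat them as a block with 2 internal orders, giving 2 × (4)! = 48.
Subtracting, 120 − 48 = 72.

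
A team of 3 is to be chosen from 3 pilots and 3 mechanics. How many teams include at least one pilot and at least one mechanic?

18

With no constraint there are C(6,3) = 20 possible selections.
Selections missing a whole group: no pilots → C(3,3) = 1; no mechanics → C(3,3) = 1.
Both groups omitted at once is impossible, so 20 − 2 = 18.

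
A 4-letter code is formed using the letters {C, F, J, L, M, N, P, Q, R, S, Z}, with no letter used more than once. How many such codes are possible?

7920

Choose and order 4 of the 11 symbols: the first letter has 11 options, the next 10, then 9, 8.
11 × 10 × 9 × 8 = 7920.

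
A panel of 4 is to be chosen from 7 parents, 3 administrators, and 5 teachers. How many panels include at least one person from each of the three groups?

630

Total 4-person selections from all 15: C(15,4) = 1365.
Selections missing a whole group: no parents → C(8,4) = 70; no administrators → C(12,4) = 495; no teachers → C(10,4) = 210.
Add back selections omitting two groups (i.e. drawn from a single group): C(7,4) + C(3,4) + C(5,4) = 40.
By inclusion–exclusion: 1365 − 775 + 40 = 630.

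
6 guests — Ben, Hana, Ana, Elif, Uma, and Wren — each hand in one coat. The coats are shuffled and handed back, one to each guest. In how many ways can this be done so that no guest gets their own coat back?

265

Let Aᵢ be the assignments in which guest i gets their own coat. We want the size of the complement of A₁∪…∪A_6.
By inclusion–exclusion this is Σ_{j=0}^{6} (−1)^j C(6,j)·(6−j)!.
Computing: 720 − 720 + 360 − 120 + 30 − 6 + 1 = 265.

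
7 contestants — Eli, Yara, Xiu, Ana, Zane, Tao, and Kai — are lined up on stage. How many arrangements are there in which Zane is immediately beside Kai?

1440

Treat {Zane, Kai} as a single unit. There are 6 units to order, and the pair itself can be ordered 2 ways.
So the count is 2·(6)! = 1440.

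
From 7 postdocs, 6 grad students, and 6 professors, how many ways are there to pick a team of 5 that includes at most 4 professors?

Split by how many professors are chosen (0 through 4).
Sum: C(6,0)·C(13,5) + C(6,1)·C(13,4) + C(6,2)·C(13,3) + C(6,3)·C(13,2) + C(6,4)·C(13,1) = 1287 + 4290 + 4290 + 1560 + 195 = 11622.

11622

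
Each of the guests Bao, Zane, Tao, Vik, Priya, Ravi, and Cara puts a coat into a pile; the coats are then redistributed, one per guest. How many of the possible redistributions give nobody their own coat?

Let Aᵢ be the assignments in which guest i gets their own coat. We want the size of the complement of A₁∪…∪A_7.
By inclusion–exclusion this is Σ_{j=0}^{7} (−1)^j C(7,j)·(7−j)!.
Computing: 5040 − 5040 + 2520 − 840 + 210 − 42 + 7 − 1 = 1854.

1854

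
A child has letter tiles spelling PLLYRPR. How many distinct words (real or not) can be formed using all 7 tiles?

Letter multiplicities in PLLYRPR: L×2, P×2, R×2, Y×1.
Dividing 7! = 5040 by 2!·2!·2! = 8 for the repeated letters gives 630.

630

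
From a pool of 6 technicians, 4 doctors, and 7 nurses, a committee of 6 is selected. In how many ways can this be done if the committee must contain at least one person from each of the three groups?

9996

Total 6-person selections from all 17: C(17,6) = 12376.
Subtract selections that omit an entire group: no technicians → C(11,6) = 462; no doctors → C(13,6) = 1716; no nurses → C(10,6) = 210.
Add back selections omitting two groups (i.e. drawn from a single group): C(6,6) + C(4,6) + C(7,6) = 8.
By inclusion–exclusion: 12376 − 2388 + 8 = 9996.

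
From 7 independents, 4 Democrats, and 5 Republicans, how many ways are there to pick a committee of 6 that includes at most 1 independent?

966

Split by how many independents are chosen (0 through 1).
Sum: C(7,0)·C(9,6) + C(7,1)·C(9,5) = 84 + 882 = 966.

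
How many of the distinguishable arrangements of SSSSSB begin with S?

With the first slot taken by S, it remains to arrange the other 5 letters (SSSSB).
Those 5 letters have S appearing 4 times, giving (5)!/(4!) = 5.

5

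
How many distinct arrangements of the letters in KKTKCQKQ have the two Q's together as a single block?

210

Treat the 2 copies of Q as a single block. The multiset to arrange is then {QQ, C, K, K, K, K, T}, 7 items in all.
That gives (7)!/(4!) = 210 arrangements.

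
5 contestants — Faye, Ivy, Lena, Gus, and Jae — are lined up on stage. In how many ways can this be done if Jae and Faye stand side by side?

48

Treat {Jae, Faye} as a single unit. There are 4 units to order, and the pair itself can be ordered 2 ways.
That gives 2 × 4! = 2 × 24 = 48.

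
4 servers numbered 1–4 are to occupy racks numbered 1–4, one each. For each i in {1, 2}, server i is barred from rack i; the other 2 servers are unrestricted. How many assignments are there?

Let Aᵢ (for i ∈ {1, 2}) be the placements that put server i in its forbidden rack. Any j of these fix j positions, leaving (4−j)! ways to fill the rest, and there are C(2,j) ways to pick which j.
By inclusion–exclusion, the number of valid placements is Σ_{j=0}^{2} (−1)^j C(2,j)·(4−j)!.
Computing: 24 − 12 + 2 = 14.

14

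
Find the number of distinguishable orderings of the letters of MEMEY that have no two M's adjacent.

18

Total arrangements of MEMEY: 5!/(2!·2!) = 30.
Arrangements with the M's together: treat MM as one letter, giving (4)!/(2!) = 12.
Hence 30 − 12 = 18.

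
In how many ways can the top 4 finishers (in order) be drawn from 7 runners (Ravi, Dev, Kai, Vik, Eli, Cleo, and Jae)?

840

This is an ordered selection of 4 from 7: P(7,4).
That gives 7 × 6 × 5 × 4 = 840.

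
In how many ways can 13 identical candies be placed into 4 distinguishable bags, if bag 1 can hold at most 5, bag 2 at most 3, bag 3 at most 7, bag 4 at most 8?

By stars and bars, unrestricted non-negative solutions to x_1+…+x_4 = 13 number C(13+3,3) = 560.
Subtract solutions that violate a single cap (substitute x_i' = x_i − (cap_i+1)): x_1 ≥ 6 gives C(10,3) = 120; x_2 ≥ 4 gives C(12,3) = 220; x_3 ≥ 8 gives C(8,3) = 56; x_4 ≥ 9 gives C(7,3) = 35. Together 431.
Add back pairs where two caps are both exceeded: 20 + 0 + 0 + 4 + 1 + 0 = 25.
By inclusion–exclusion the count is 560 − 431 + 25 = 154.

154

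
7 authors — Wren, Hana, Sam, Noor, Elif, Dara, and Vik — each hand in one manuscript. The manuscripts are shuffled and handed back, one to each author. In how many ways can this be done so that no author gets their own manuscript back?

1854

Let Aᵢ be the assignments in which author i gets their own manuscript. We want the size of the complement of A₁∪…∪A_7.
By inclusion–exclusion this is Σ_{j=0}^{7} (−1)^j C(7,j)·(7−j)!.
Computing: 5040 − 5040 + 2520 − 840 + 210 − 42 + 7 − 1 = 1854.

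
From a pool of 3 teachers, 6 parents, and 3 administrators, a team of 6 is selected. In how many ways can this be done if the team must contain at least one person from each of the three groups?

756

Total 6-person selections from all 12: C(12,6) = 924.
Subtract selections that omit an entire group: no teachers → C(9,6) = 84; no parents → C(6,6) = 1; no administrators → C(9,6) = 84.
Add back selections omitting two groups (i.e. drawn from a single group): C(3,6) + C(6,6) + C(3,6) = 1.
By inclusion–exclusion: 924 − 169 + 1 = 756.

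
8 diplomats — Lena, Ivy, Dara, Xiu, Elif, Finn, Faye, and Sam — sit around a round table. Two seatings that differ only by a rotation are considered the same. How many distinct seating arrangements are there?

5040

Around a circle, 8 distinct people have 8!/8 = (7)! = 5040 rotationally distinct seatings.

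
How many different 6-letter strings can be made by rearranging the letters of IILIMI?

30

IILIMI has 6 letters with I appearing 4 times.
The number of distinct arrangements is 6!/(4!) = 720/24 = 30.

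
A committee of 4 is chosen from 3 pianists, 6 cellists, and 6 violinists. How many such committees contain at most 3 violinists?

1350

Split by how many violinists are chosen (0 through 3).
Sum: C(6,0)·C(9,4) + C(6,1)·C(9,3) + C(6,2)·C(9,2) + C(6,3)·C(9,1) = 126 + 504 + 540 + 180 = 1350.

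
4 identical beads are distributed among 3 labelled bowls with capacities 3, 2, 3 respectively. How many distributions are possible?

10

By stars and bars, unrestricted non-negative solutions to x_1+…+x_3 = 4 number C(4+2,2) = 15.
Subtract solutions that violate a single cap (substitute x_i' = x_i − (cap_i+1)): x_1 ≥ 4 gives C(2,2) = 1; x_2 ≥ 3 gives C(3,2) = 3; x_3 ≥ 4 gives C(2,2) = 1. Together 5.
No two caps can be exceeded simultaneously, so the pair terms are all 0.
By inclusion–exclusion the count is 15 − 5 + 0 = 10.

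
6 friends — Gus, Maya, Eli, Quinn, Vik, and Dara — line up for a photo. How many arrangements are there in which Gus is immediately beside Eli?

Glue Gus and Eli into one block (2 internal orders), leaving 5 units to arrange in a row.
So the count is 2·(5)! = 240.

240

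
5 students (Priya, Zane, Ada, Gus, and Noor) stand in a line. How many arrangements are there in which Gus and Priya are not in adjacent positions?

72

Of the 5! = 120 arrangements, those with Gus and Priya adjacent number 2 × 4! = 48 (treat the pair as a block with 2 internal orders).
So 120 − 48 = 72 arrangements keep them apart.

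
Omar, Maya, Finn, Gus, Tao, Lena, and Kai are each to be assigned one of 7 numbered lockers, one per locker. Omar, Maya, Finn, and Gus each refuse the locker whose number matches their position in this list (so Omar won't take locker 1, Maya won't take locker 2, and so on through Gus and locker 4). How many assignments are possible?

2790

Let Aᵢ (for 1 ≤ i ≤ 4) be the placements that put person i in their forbidden locker. Any j of these fix j positions, leaving (7−j)! ways to fill the rest, and there are C(4,j) ways to pick which j.
By inclusion–exclusion, the number of valid placements is Σ_{j=0}^{4} (−1)^j C(4,j)·(7−j)!.
Computing: 5040 − 2880 + 720 − 96 + 6 = 2790.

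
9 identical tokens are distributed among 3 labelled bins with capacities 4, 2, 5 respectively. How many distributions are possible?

Without the upper bounds there are C(11,2) = 55 ways to split 9 among 3 bins.
Subtract solutions that violate a single cap (substitute x_i' = x_i − (cap_i+1)): x_1 ≥ 5 gives C(6,2) = 15; x_2 ≥ 3 gives C(8,2) = 28; x_3 ≥ 6 gives C(5,2) = 10. Together 53.
Add back pairs where two caps are both exceeded: 3 + 0 + 1 = 4.
By inclusion–exclusion the count is 55 − 53 + 4 = 6.

6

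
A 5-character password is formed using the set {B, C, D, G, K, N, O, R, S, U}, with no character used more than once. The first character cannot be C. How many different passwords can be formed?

The first character has 10−1 = 9 choices (anything except C).
The remaining 4 characters are filled from the other 9 symbols without repetition: 9 × 8 × 7 × 6 = 3024.
Total: 9 × 3024 = 27216.

27216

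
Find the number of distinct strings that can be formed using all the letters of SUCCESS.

SUCCESS has 7 letters with C appearing twice and S appearing 3 times.
So there are 7! / (3!·2!) = 420 distinguishable arrangements.

420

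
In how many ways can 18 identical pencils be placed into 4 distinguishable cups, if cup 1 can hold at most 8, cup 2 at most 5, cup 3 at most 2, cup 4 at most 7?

By stars and bars, unrestricted non-negative solutions to x_1+…+x_4 = 18 number C(18+3,3) = 1330.
Subtract solutions that violate a single cap (substitute x_i' = x_i − (cap_i+1)): x_1 ≥ 9 gives C(12,3) = 220; x_2 ≥ 6 gives C(15,3) = 455; x_3 ≥ 3 gives C(18,3) = 816; x_4 ≥ 8 gives C(13,3) = 286. Together 1777.
Add back pairs where two caps are both exceeded: 20 + 84 + 4 + 220 + 35 + 120 = 483.
Subtract triples: 1 + 0 + 0 + 4 = 5.
By inclusion–exclusion the count is 1330 − 1777 + 483 − 5 = 31.

31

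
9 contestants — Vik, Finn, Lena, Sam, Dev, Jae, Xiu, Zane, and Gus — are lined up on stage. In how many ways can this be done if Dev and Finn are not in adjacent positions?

282240

There are 9! = 362880 arrangements in all. If Dev and Finn are adjacent, merging them into one block gives 2·(8)! = 80640 arrangements.
Complementary counting: 362880 − 80640 = 282240.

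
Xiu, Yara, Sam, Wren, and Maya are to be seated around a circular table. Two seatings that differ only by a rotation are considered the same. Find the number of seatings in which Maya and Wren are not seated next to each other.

12

Without the restriction there are (4)! = 24 seatings.
Those with Maya next to Wren: fuse the pair into one unit and seat 4 units around a circle — 2·(3)! = 12.
Subtracting, 24 − 12 = 12.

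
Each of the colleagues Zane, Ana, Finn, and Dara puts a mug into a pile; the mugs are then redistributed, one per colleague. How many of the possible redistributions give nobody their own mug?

Count assignments avoiding every fixed point. For any j of the 4 colleagues fixed to their own mug, the other 4−j can be arranged in (4−j)! ways.
By inclusion–exclusion this is Σ_{j=0}^{4} (−1)^j C(4,j)·(4−j)!.
Computing: 24 − 24 + 12 − 4 + 1 = 9.

9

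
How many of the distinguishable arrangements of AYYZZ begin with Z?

With the first slot taken by Z, it remains to arrange the other 4 letters (AYYZ).
Those 4 letters have Y appearing twice, giving (4)!/(2!) = 12.

12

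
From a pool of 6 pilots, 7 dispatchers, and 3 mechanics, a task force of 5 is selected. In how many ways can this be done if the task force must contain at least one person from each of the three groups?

Unrestricted: C(16,5) = 4368 ways to pick any 5 of the 16.
Subtract selections that omit an entire group: no pilots → C(10,5) = 252; no dispatchers → C(9,5) = 126; no mechanics → C(13,5) = 1287.
Add back selections omitting two groups (i.e. drawn from a single group): C(6,5) + C(7,5) + C(3,5) = 27.
By inclusion–exclusion: 4368 − 1665 + 27 = 2730.

2730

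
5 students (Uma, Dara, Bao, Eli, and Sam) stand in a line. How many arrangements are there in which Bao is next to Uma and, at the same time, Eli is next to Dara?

24

Treat {Bao,Uma} as one block (2 orders) and {Eli,Dara} as another (2 orders).
That leaves 3 units to arrange: 2 × 2 × 3! = 4 × 6 = 24.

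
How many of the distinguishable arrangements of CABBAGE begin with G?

180

With the first slot taken by G, it remains to arrange the other 6 letters (CABBAE).
Those 6 letters have A appearing twice and B appearing twice, giving (6)!/(2!·2!) = 180.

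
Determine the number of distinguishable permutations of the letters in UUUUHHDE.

Letter multiplicities in UUUUHHDE: D×1, E×1, H×2, U×4.
Dividing 8! = 40320 by 4!·2! = 48 for the repeated letters gives 840.

840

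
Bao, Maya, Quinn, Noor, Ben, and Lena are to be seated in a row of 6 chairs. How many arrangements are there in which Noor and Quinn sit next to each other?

Treat {Noor, Quinn} as a single unit. There are 5 units to order, and the pair itself can be ordered 2 ways.
That gives 2 × 5! = 2 × 120 = 240.

240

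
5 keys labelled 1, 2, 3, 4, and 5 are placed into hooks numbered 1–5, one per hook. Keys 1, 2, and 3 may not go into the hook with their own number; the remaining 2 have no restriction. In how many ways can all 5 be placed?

Let Aᵢ (for i ∈ {1, 2, 3}) be the placements that put key i in its forbidden hook. Any j of these fix j positions, leaving (5−j)! ways to fill the rest, and there are C(3,j) ways to pick which j.
By inclusion–exclusion, the number of valid placements is Σ_{j=0}^{3} (−1)^j C(3,j)·(5−j)!.
Computing: 120 − 72 + 18 − 2 = 64.

64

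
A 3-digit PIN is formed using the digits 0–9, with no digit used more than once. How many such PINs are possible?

This is a permutation of 3 out of 10: P(10,3) = 10!/7!.
10 × 9 × 8 = 720.

720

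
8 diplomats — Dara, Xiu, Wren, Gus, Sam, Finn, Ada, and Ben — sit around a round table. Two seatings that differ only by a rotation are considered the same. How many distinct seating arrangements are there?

5040

Fix one person's seat to break rotational symmetry; the remaining 7 people can be arranged in (7)! = 5040 ways.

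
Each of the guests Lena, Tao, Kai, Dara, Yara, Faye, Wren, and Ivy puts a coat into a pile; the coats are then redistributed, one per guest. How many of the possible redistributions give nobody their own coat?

14833

This is the derangement count D_8: permutations of 8 items with no fixed point.
By inclusion–exclusion this is Σ_{j=0}^{8} (−1)^j C(8,j)·(8−j)!.
Computing: 40320 − 40320 + 20160 − 6720 + 1680 − 336 + 56 − 8 + 1 = 14833.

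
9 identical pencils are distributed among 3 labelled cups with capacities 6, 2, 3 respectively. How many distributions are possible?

6

By stars and bars, unrestricted non-negative solutions to x_1+…+x_3 = 9 number C(9+2,2) = 55.
Subtract solutions that violate a single cap (substitute x_i' = x_i − (cap_i+1)): x_1 ≥ 7 gives C(4,2) = 6; x_2 ≥ 3 gives C(8,2) = 28; x_3 ≥ 4 gives C(7,2) = 21. Together 55.
Add back pairs where two caps are both exceeded: 0 + 0 + 6 = 6.
By inclusion–exclusion the count is 55 − 55 + 6 = 6.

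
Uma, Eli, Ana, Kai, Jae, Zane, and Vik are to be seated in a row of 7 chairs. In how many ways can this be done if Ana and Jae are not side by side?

3600

Of the 7! = 5040 arrangements, those with Ana and Jae adjacent number 2 × 6! = 1440 (treat the pair as a block with 2 internal orders).
So 5040 − 1440 = 3600 arrangements keep them apart.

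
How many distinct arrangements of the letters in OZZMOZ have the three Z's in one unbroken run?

Treat the 3 copies of Z as a single block. The multiset to arrange is then {ZZZ, M, O, O}, 4 items in all.
That gives (4)!/(2!) = 12 arrangements.

12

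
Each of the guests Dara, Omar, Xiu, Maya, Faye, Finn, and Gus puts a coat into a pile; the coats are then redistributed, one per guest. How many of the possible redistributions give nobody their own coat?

Let Aᵢ be the assignments in which guest i gets their own coat. We want the size of the complement of A₁∪…∪A_7.
By inclusion–exclusion this is Σ_{j=0}^{7} (−1)^j C(7,j)·(7−j)!.
Computing: 5040 − 5040 + 2520 − 840 + 210 − 42 + 7 − 1 = 1854.

1854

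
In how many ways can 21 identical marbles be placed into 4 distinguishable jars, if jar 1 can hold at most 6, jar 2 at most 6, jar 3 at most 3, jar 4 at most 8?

10

Without the upper bounds there are C(24,3) = 2024 ways to split 21 among 4 jars.
Subtract solutions that violate a single cap (substitute x_i' = x_i − (cap_i+1)): x_1 ≥ 7 gives C(17,3) = 680; x_2 ≥ 7 gives C(17,3) = 680; x_3 ≥ 4 gives C(20,3) = 1140; x_4 ≥ 9 gives C(15,3) = 455. Together 2955.
Add back pairs where two caps are both exceeded: 120 + 286 + 56 + 286 + 56 + 165 = 969.
Subtract triples: 20 + 0 + 4 + 4 = 28.
By inclusion–exclusion the count is 2024 − 2955 + 969 − 28 = 10.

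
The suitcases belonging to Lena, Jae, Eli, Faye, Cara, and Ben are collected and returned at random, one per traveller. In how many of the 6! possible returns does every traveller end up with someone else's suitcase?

265

This is the derangement count D_6: permutations of 6 items with no fixed point.
By inclusion–exclusion this is Σ_{j=0}^{6} (−1)^j C(6,j)·(6−j)!.
Computing: 720 − 720 + 360 − 120 + 30 − 6 + 1 = 265.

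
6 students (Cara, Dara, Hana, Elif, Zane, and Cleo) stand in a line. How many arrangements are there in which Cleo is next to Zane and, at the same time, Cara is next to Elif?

Treat {Cleo,Zane} as one block (2 orders) and {Cara,Elif} as another (2 orders).
That leaves 4 units to arrange: 2 × 2 × 4! = 4 × 24 = 96.

96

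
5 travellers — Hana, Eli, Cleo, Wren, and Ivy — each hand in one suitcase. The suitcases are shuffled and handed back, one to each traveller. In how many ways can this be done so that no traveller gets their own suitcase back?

44

Let Aᵢ be the assignments in which traveller i gets their own suitcase. We want the size of the complement of A₁∪…∪A_5.
By inclusion–exclusion this is Σ_{j=0}^{5} (−1)^j C(5,j)·(5−j)!.
Computing: 120 − 120 + 60 − 20 + 5 − 1 = 44.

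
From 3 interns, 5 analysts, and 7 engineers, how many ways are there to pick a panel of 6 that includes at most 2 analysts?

3570

Split by how many analysts are chosen (0 through 2).
Sum: C(5,0)·C(10,6) + C(5,1)·C(10,5) + C(5,2)·C(10,4) = 210 + 1260 + 2100 = 3570.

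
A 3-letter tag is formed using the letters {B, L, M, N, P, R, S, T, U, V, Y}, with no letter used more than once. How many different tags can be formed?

With no repetition, fill the 3 letters in order: 11 choices, then 10, down to 9.
That product is 11 × 10 × 9 = 990.

990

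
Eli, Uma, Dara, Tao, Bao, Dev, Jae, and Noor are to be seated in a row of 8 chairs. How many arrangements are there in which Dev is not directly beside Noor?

30240

Of the 8! = 40320 arrangements, those with Dev and Noor adjacent number 2 × 7! = 10080 (treat the pair as a block with 2 internal orders).
So 40320 − 10080 = 30240 arrangements keep them apart.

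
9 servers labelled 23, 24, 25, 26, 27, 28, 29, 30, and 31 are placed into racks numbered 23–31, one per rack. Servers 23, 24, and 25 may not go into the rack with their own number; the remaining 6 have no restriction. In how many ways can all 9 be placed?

Let Aᵢ (for i ∈ {23, 24, 25}) be the placements that put server i in its forbidden rack. Any j of these fix j positions, leaving (9−j)! ways to fill the rest, and there are C(3,j) ways to pick which j.
By inclusion–exclusion, the number of valid placements is Σ_{j=0}^{3} (−1)^j C(3,j)·(9−j)!.
Computing: 362880 − 120960 + 15120 − 720 = 256320.

256320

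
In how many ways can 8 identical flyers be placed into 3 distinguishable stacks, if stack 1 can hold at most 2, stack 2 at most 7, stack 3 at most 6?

20

Ignoring the caps, the number of non-negative solutions to x_1+…+x_3 = 8 is C(10,2) = 45.
Subtract solutions that violate a single cap (substitute x_i' = x_i − (cap_i+1)): x_1 ≥ 3 gives C(7,2) = 21; x_2 ≥ 8 gives C(2,2) = 1; x_3 ≥ 7 gives C(3,2) = 3. Together 25.
No two caps can be exceeded simultaneously, so the pair terms are all 0.
By inclusion–exclusion the count is 45 − 25 + 0 = 20.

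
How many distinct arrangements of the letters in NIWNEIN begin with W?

60

With the first slot taken by W, it remains to arrange the other 6 letters (NINEIN).
Those 6 letters have I appearing twice and N appearing 3 times, giving (6)!/(3!·2!) = 60.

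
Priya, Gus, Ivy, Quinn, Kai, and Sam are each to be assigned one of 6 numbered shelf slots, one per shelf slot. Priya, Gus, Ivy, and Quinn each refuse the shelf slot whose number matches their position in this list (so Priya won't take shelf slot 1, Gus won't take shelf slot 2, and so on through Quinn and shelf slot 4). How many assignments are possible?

362

Let Aᵢ (for 1 ≤ i ≤ 4) be the placements that put person i in their forbidden shelf slot. Any j of these fix j positions, leaving (6−j)! ways to fill the rest, and there are C(4,j) ways to pick which j.
By inclusion–exclusion, the number of valid placements is Σ_{j=0}^{4} (−1)^j C(4,j)·(6−j)!.
Computing: 720 − 480 + 144 − 24 + 2 = 362.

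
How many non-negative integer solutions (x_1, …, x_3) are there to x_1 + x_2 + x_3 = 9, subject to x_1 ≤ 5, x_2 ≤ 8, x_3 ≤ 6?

38

Ignoring the caps, the number of non-negative solutions to x_1+…+x_3 = 9 is C(11,2) = 55.
Subtract solutions that violate a single cap (substitute x_i' = x_i − (cap_i+1)): x_1 ≥ 6 gives C(5,2) = 10; x_2 ≥ 9 gives C(2,2) = 1; x_3 ≥ 7 gives C(4,2) = 6. Together 17.
No two caps can be exceeded simultaneously, so the pair terms are all 0.
By inclusion–exclusion the count is 55 − 17 + 0 = 38.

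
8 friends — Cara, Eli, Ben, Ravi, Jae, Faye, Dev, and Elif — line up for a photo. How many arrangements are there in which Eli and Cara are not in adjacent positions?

There are 8! = 40320 arrangements in all. If Eli and Cara are adjacent, merging them into one block gives 2·(7)! = 10080 arrangements.
So 40320 − 10080 = 30240 arrangements keep them apart.

30240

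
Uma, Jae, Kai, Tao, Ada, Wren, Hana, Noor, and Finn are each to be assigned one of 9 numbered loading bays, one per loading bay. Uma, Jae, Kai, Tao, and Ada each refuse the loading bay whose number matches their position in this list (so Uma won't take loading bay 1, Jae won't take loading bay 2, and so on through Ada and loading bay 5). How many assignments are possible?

Let Aᵢ (for 1 ≤ i ≤ 5) be the placements that put person i in their forbidden loading bay. Any j of these fix j positions, leaving (9−j)! ways to fill the rest, and there are C(5,j) ways to pick which j.
By inclusion–exclusion, the number of valid placements is Σ_{j=0}^{5} (−1)^j C(5,j)·(9−j)!.
Computing: 362880 − 201600 + 50400 − 7200 + 600 − 24 = 205056.

205056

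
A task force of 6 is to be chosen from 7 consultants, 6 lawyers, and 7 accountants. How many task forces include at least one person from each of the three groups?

32340

Unrestricted: C(20,6) = 38760 ways to pick any 6 of the 20.
Selections missing a whole group: no consultants → C(13,6) = 1716; no lawyers → C(14,6) = 3003; no accountants → C(13,6) = 1716.
Add back selections omitting two groups (i.e. drawn from a single group): C(7,6) + C(6,6) + C(7,6) = 15.
By inclusion–exclusion: 38760 − 6435 + 15 = 32340.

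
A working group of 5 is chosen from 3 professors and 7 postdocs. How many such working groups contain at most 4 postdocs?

Split by how many postdocs are chosen (0 through 4).
Sum: C(7,0)·C(3,5) + C(7,1)·C(3,4) + C(7,2)·C(3,3) + C(7,3)·C(3,2) + C(7,4)·C(3,1) = 0 + 0 + 21 + 105 + 105 = 231.

231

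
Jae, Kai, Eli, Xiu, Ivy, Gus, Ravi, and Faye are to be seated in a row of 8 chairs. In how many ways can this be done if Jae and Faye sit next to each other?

Treat {Jae, Faye} as a single unit. There are 7 units to order, and the pair itself can be ordered 2 ways.
That gives 2 × 7! = 2 × 5040 = 10080.

10080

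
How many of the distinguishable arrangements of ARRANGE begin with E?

With the first slot taken by E, it remains to arrange the other 6 letters (ARRANG).
Those 6 letters have A appearing twice and R appearing twice, giving (6)!/(2!·2!) = 180.

180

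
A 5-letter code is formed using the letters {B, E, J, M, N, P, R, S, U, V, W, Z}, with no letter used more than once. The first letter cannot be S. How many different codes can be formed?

The first letter has 12−1 = 11 choices (anything except S).
The remaining 4 letters are filled from the other 11 symbols without repetition: 11 × 10 × 9 × 8 = 7920.
Total: 11 × 7920 = 87120.

87120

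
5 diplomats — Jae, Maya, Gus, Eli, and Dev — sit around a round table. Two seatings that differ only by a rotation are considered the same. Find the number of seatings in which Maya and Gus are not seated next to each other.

Without the restriction there are (4)! = 24 seatings.
Those with Maya next to Gus: fuse the pair into one unit and seat 4 units around a circle — 2·(3)! = 12.
Subtracting, 24 − 12 = 12.

12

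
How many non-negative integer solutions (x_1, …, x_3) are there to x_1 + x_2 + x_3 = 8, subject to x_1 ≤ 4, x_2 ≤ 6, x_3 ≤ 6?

29

By stars and bars, unrestricted non-negative solutions to x_1+…+x_3 = 8 number C(8+2,2) = 45.
Subtract solutions that violate a single cap (substitute x_i' = x_i − (cap_i+1)): x_1 ≥ 5 gives C(5,2) = 10; x_2 ≥ 7 gives C(3,2) = 3; x_3 ≥ 7 gives C(3,2) = 3. Together 16.
No two caps can be exceeded simultaneously, so the pair terms are all 0.
By inclusion–exclusion the count is 45 − 16 + 0 = 29.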